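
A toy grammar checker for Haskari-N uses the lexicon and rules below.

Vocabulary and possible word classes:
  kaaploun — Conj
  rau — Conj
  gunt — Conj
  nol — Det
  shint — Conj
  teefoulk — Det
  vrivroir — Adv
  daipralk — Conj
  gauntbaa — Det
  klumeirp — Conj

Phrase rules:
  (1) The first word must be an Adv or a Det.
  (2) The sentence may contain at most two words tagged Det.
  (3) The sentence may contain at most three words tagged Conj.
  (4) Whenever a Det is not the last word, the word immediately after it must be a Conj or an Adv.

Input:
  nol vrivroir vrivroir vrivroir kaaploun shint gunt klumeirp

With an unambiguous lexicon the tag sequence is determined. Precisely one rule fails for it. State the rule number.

3

Fixed tagging: Det Adv Adv Adv Conj Conj Conj Conj.
Checking each rule: R1 ✓, R2 ✓, R3 ✗, R4 ✓.
Only rule 3 fails.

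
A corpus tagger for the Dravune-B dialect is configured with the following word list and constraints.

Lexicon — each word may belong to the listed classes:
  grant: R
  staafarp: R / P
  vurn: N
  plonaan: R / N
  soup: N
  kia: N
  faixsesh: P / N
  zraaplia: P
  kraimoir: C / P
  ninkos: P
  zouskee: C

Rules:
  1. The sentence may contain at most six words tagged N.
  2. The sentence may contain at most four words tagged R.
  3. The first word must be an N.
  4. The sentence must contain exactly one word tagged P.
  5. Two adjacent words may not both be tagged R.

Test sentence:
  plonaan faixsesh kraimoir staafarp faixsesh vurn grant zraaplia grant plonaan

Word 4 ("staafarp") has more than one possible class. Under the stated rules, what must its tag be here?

R

Candidates per position — 1:plonaan {R,N}; 2:faixsesh {P,N}; 3:kraimoir {C,P}; 4:staafarp {R,P}; 5:faixsesh {P,N}; 6:vurn {N}; 7:grant {R}; 8:zraaplia {P}; 9:grant {R}; 10:plonaan {R,N}.
Position 1: R is ruled out by rule 3; that leaves N.
Position 2: P is ruled out by rule 4; that leaves N.
Position 3: P is ruled out by rule 4; that leaves C.
Position 4: P is ruled out by rule 4; that leaves R.
Position 5: P is ruled out by rule 4; that leaves N.
Position 10: R is ruled out by rule 5; that leaves N.
The unique satisfying tagging is: N N C R N N R P R N.
Check: rule 1 ✓; rule 2 ✓; rule 3 ✓; rule 4 ✓; rule 5 ✓.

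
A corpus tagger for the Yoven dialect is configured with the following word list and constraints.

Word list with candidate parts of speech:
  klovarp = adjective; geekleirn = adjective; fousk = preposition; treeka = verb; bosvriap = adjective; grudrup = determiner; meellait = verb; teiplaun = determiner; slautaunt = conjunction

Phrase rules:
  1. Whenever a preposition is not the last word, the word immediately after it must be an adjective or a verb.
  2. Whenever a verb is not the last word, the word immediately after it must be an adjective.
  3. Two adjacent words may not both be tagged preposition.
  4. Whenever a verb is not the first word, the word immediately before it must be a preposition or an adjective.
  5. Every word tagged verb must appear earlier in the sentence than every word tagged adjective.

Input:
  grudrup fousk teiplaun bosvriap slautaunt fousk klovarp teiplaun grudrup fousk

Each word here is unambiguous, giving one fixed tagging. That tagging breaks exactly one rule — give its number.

1

Fixed tagging: determiner preposition determiner adjective conjunction preposition adjective determiner determiner preposition.
Applying the rules: R1 violated, R2 holds, R3 holds, R4 holds, R5 holds.
Only rule 1 fails.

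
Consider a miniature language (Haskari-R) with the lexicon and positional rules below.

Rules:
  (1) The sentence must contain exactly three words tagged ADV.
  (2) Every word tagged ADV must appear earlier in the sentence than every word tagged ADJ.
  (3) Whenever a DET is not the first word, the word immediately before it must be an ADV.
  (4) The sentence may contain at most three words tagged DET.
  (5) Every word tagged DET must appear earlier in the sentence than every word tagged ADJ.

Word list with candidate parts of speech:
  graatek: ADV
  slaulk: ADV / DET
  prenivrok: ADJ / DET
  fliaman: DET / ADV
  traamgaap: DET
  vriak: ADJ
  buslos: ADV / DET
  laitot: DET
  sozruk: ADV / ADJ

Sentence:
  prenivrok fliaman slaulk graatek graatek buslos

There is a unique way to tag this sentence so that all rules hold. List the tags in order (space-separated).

Candidates per position — 1:prenivrok {ADJ,DET}; 2:fliaman {DET,ADV}; 3:slaulk {ADV,DET}; 4:graatek {ADV}; 5:graatek {ADV}; 6:buslos {ADV,DET}.
Position 1: ADJ is ruled out by rule 2; that leaves DET.
Position 2: DET is ruled out by rule 3; that leaves ADV.
Position 3: ADV is ruled out by rule 1; that leaves DET.
Position 6: ADV is ruled out by rule 1; that leaves DET.
The only consistent sequence is: DET ADV DET ADV ADV DET.
Rule-by-rule: rule 1 holds; rule 2 holds; rule 3 holds; rule 4 holds; rule 5 holds.

DET ADV DET ADV ADV DET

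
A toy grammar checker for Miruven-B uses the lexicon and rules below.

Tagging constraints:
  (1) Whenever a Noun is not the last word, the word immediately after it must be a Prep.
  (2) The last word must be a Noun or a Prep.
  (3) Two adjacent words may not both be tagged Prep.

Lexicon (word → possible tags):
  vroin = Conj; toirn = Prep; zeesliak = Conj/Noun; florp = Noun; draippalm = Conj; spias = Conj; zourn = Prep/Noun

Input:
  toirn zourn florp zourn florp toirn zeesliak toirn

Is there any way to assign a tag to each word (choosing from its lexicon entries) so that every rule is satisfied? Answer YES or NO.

NO

Candidates per position — 1:toirn {Prep}; 2:zourn {Prep,Noun}; 3:florp {Noun}; 4:zourn {Prep,Noun}; 5:florp {Noun}; 6:toirn {Prep}; 7:zeesliak {Conj,Noun}; 8:toirn {Prep}.
Every candidate sequence violates at least one rule; no consistent tagging exists.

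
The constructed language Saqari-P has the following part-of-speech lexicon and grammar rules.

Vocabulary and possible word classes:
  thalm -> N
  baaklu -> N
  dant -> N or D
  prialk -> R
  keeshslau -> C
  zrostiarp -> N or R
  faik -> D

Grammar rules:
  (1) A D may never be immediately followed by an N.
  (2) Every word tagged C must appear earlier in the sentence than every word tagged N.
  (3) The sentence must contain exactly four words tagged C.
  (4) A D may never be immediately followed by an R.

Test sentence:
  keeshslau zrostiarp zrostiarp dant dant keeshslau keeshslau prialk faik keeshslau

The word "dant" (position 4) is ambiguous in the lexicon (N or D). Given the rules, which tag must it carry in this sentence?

Candidates per position — 1:keeshslau {C}; 2:zrostiarp {N,R}; 3:zrostiarp {N,R}; 4:dant {N,D}; 5:dant {N,D}; 6:keeshslau {C}; 7:keeshslau {C}; 8:prialk {R}; 9:faik {D}; 10:keeshslau {C}.
If word 2 were N, no tagging could satisfy rule 2; so word 2 is R.
If word 3 were N, no tagging could satisfy rule 2; so word 3 is R.
If word 4 were N, no tagging could satisfy rule 2; so word 4 is D.
If word 5 were N, no tagging could satisfy rule 1; so word 5 is D.
That leaves exactly one tagging: C R R D D C C R D C.
Checking: rule 1 ✓; rule 2 ✓; rule 3 ✓; rule 4 ✓.

D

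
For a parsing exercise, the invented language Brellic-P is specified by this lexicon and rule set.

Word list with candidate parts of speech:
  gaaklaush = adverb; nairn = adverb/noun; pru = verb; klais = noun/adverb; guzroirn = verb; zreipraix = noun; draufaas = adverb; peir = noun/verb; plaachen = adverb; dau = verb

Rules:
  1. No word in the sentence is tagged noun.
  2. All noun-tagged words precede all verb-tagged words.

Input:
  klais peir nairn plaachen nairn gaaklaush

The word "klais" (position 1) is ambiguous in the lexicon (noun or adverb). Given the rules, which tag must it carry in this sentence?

adverb

Candidates per position — 1:klais {noun,adverb}; 2:peir {noun,verb}; 3:nairn {adverb,noun}; 4:plaachen {adverb}; 5:nairn {adverb,noun}; 6:gaaklaush {adverb}.
Position 1: noun is ruled out by rule 1; that leaves adverb.
Position 2: noun is ruled out by rule 1; that leaves verb.
Position 3: noun is ruled out by rule 1; that leaves adverb.
Position 5: noun is ruled out by rule 1; that leaves adverb.
So the tagging must be: adverb verb adverb adverb adverb adverb.
Checking: rule 1 ✓; rule 2 ✓.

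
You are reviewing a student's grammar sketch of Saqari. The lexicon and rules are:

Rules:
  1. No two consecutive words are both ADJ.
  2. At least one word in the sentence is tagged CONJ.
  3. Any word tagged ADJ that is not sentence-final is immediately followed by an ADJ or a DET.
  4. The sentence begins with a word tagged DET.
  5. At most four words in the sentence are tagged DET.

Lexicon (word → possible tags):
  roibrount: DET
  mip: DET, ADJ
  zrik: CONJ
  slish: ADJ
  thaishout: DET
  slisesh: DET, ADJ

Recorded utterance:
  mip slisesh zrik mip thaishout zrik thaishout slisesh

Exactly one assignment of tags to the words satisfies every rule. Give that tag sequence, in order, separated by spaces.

Candidates per position — 1:mip {DET,ADJ}; 2:slisesh {DET,ADJ}; 3:zrik {CONJ}; 4:mip {DET,ADJ}; 5:thaishout {DET}; 6:zrik {CONJ}; 7:thaishout {DET}; 8:slisesh {DET,ADJ}.
At position 1, choosing ADJ makes rule 4 impossible to satisfy; hence DET.
At position 2, choosing ADJ makes rule 3 impossible to satisfy; hence DET.
At position 4, choosing DET makes rule 5 impossible to satisfy; hence ADJ.
At position 8, choosing DET makes rule 5 impossible to satisfy; hence ADJ.
The only consistent sequence is: DET DET CONJ ADJ DET CONJ DET ADJ.
Check: rule 1 holds; rule 2 holds; rule 3 holds; rule 4 holds; rule 5 holds.

DET DET CONJ ADJ DET CONJ DET ADJ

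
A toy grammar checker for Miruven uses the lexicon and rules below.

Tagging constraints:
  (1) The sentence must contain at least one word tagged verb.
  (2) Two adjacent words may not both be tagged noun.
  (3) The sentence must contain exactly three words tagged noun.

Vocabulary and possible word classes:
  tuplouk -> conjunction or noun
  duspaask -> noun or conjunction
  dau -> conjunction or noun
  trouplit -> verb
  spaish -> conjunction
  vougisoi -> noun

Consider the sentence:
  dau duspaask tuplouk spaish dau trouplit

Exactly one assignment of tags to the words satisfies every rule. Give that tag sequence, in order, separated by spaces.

Candidates per position — 1:dau {conjunction,noun}; 2:duspaask {noun,conjunction}; 3:tuplouk {conjunction,noun}; 4:spaish {conjunction}; 5:dau {conjunction,noun}; 6:trouplit {verb}.
The remaining ambiguous positions (1, 2, 3, 5) are resolved jointly — only one combination satisfies every rule.
That leaves exactly one tagging: noun conjunction noun conjunction noun verb.
Checking: rule 1 ok; rule 2 ok; rule 3 ok.

noun conjunction noun conjunction noun verb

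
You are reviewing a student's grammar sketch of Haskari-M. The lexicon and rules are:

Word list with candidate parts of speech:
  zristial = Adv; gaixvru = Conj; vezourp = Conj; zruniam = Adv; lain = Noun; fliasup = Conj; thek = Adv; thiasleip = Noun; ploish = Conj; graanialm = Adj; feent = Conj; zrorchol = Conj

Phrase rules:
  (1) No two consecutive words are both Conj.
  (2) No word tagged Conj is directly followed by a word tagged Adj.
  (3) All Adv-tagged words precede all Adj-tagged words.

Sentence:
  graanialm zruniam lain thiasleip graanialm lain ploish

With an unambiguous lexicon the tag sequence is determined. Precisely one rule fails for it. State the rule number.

3

Fixed tagging: Adj Adv Noun Noun Adj Noun Conj.
Checking each rule: R1 ok, R2 ok, R3 fails.
Only rule 3 fails.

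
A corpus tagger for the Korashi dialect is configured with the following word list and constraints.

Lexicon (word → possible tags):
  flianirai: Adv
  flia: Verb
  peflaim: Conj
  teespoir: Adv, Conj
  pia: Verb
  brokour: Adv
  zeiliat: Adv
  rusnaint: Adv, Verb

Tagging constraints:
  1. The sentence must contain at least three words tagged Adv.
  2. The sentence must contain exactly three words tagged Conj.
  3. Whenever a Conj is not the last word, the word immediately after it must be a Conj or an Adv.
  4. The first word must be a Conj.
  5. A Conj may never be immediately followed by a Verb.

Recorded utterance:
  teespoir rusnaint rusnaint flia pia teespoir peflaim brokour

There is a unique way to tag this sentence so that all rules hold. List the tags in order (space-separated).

Candidates per position — 1:teespoir {Adv,Conj}; 2:rusnaint {Adv,Verb}; 3:rusnaint {Adv,Verb}; 4:flia {Verb}; 5:pia {Verb}; 6:teespoir {Adv,Conj}; 7:peflaim {Conj}; 8:brokour {Adv}.
Position 1: tagging it Adv would leave rule 2 unsatisfiable, so it must be Conj.
Position 2: tagging it Verb would leave rule 3 unsatisfiable, so it must be Adv.
Position 6: tagging it Adv would leave rule 2 unsatisfiable, so it must be Conj.
Position 3: tagging it Verb would leave rule 1 unsatisfiable, so it must be Adv.
The only consistent sequence is: Conj Adv Adv Verb Verb Conj Conj Adv.
Check: rule 1 satisfied; rule 2 satisfied; rule 3 satisfied; rule 4 satisfied; rule 5 satisfied.

Conj Adv Adv Verb Verb Conj Conj Adv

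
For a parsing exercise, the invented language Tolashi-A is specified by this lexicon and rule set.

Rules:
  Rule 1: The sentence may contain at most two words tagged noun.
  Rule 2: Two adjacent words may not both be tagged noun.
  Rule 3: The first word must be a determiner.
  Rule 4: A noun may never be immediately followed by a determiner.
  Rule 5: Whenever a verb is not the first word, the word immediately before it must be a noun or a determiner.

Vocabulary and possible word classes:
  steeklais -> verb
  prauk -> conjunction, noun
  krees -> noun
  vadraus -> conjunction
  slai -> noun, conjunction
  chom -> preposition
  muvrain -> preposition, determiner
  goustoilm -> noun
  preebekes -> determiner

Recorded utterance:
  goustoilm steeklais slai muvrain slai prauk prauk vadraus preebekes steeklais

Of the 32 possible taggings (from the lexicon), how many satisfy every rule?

0

Candidates per position — 1:goustoilm {noun}; 2:steeklais {verb}; 3:slai {noun,conjunction}; 4:muvrain {preposition,determiner}; 5:slai {noun,conjunction}; 6:prauk {conjunction,noun}; 7:prauk {conjunction,noun}; 8:vadraus {conjunction}; 9:preebekes {determiner}; 10:steeklais {verb}.
There are 32 candidate sequences in total.
Rule 3 cannot be satisfied by any choice of tags from the lexicon.
So there is no consistent tagging.
Count = 0.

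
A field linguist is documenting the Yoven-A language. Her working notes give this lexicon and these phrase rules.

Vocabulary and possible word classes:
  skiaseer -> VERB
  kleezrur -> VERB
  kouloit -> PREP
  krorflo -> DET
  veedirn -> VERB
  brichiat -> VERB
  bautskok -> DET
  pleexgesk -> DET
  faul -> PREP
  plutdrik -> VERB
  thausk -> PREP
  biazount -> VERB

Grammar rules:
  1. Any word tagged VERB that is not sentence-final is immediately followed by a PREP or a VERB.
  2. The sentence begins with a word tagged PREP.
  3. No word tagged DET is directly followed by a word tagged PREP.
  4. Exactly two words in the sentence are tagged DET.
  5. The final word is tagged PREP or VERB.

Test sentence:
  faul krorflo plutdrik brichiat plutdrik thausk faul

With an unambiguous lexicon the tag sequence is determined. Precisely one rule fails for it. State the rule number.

Fixed tagging: PREP DET VERB VERB VERB PREP PREP.
Applying the rules: R1 holds, R2 holds, R3 holds, R4 violated, R5 holds.
Only rule 4 fails.

4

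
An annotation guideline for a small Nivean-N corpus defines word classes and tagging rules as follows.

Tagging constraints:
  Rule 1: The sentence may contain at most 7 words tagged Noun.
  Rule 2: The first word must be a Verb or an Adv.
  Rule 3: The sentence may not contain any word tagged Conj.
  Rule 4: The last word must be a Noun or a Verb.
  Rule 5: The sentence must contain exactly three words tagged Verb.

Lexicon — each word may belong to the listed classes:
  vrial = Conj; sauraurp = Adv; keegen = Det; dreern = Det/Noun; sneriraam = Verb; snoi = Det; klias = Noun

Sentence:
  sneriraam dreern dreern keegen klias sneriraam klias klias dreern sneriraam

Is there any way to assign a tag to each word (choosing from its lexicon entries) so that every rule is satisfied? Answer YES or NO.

Candidates per position — 1:sneriraam {Verb}; 2:dreern {Det,Noun}; 3:dreern {Det,Noun}; 4:keegen {Det}; 5:klias {Noun}; 6:sneriraam {Verb}; 7:klias {Noun}; 8:klias {Noun}; 9:dreern {Det,Noun}; 10:sneriraam {Verb}.
One satisfying assignment: Verb Det Noun Det Noun Verb Noun Noun Det Verb.
Checking: rule 1 ok; rule 2 ok; rule 3 ok; rule 4 ok; rule 5 ok.

YES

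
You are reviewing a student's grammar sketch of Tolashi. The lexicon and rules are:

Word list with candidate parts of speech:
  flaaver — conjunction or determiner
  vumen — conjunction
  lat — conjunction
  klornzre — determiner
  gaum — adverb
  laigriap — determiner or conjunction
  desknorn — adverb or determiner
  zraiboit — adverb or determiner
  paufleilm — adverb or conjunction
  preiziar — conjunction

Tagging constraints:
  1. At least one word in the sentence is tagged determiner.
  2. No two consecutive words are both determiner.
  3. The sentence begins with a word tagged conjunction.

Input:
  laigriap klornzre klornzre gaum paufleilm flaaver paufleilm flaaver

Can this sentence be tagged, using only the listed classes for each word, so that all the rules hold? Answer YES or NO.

NO

Candidates per position — 1:laigriap {determiner,conjunction}; 2:klornzre {determiner}; 3:klornzre {determiner}; 4:gaum {adverb}; 5:paufleilm {adverb,conjunction}; 6:flaaver {conjunction,determiner}; 7:paufleilm {adverb,conjunction}; 8:flaaver {conjunction,determiner}.
Rule 2 cannot be satisfied by any choice of tags from the lexicon.
So there is no consistent tagging.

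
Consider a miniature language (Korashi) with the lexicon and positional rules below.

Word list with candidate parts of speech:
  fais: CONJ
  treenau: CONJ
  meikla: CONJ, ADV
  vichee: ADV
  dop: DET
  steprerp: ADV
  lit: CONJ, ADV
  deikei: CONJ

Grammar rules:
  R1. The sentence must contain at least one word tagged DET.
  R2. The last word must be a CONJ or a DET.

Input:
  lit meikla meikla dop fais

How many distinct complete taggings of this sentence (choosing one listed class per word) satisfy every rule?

Candidates per position — 1:lit {CONJ,ADV}; 2:meikla {CONJ,ADV}; 3:meikla {CONJ,ADV}; 4:dop {DET}; 5:fais {CONJ}.
There are 8 candidate sequences in total.
Checking each against the rules leaves 8 sequences.
Count = 8.

8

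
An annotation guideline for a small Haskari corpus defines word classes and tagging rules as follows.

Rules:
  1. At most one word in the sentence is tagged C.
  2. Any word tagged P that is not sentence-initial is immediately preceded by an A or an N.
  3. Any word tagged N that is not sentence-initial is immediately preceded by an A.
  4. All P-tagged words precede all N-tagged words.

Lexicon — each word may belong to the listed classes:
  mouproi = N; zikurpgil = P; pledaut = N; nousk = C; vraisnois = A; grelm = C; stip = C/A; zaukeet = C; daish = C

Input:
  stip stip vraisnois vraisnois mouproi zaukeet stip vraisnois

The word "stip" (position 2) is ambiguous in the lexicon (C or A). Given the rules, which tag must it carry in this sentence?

A

Candidates per position — 1:stip {C,A}; 2:stip {C,A}; 3:vraisnois {A}; 4:vraisnois {A}; 5:mouproi {N}; 6:zaukeet {C}; 7:stip {C,A}; 8:vraisnois {A}.
At position 1, choosing C makes rule 1 impossible to satisfy; hence A.
At position 2, choosing C makes rule 1 impossible to satisfy; hence A.
At position 7, choosing C makes rule 1 impossible to satisfy; hence A.
That leaves exactly one tagging: A A A A N C A A.
Rule-by-rule: rule 1 holds; rule 2 holds; rule 3 holds; rule 4 holds.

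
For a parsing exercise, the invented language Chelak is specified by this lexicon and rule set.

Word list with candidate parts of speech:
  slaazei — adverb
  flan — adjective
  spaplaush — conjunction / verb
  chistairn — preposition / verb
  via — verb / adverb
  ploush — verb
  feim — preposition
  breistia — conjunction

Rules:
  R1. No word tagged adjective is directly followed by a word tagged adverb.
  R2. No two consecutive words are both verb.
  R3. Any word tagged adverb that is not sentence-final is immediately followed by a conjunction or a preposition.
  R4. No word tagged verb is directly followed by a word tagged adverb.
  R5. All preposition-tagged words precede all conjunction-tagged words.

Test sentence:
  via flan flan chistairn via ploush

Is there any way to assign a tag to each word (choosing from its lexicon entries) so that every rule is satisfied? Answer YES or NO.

NO

Candidates per position — 1:via {verb,adverb}; 2:flan {adjective}; 3:flan {adjective}; 4:chistairn {preposition,verb}; 5:via {verb,adverb}; 6:ploush {verb}.
Every candidate sequence violates at least one rule; no consistent tagging exists.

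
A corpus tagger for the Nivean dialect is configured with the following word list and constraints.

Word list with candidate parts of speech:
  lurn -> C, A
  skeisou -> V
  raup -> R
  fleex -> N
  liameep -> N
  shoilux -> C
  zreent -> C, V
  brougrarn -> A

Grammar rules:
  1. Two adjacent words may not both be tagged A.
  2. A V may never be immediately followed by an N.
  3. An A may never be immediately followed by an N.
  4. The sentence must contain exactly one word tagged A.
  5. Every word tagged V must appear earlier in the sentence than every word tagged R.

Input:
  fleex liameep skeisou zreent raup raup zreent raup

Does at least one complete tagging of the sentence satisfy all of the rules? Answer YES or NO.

Candidates per position — 1:fleex {N}; 2:liameep {N}; 3:skeisou {V}; 4:zreent {C,V}; 5:raup {R}; 6:raup {R}; 7:zreent {C,V}; 8:raup {R}.
Rule 4 cannot be satisfied by any choice of tags from the lexicon.
So there is no consistent tagging.

NO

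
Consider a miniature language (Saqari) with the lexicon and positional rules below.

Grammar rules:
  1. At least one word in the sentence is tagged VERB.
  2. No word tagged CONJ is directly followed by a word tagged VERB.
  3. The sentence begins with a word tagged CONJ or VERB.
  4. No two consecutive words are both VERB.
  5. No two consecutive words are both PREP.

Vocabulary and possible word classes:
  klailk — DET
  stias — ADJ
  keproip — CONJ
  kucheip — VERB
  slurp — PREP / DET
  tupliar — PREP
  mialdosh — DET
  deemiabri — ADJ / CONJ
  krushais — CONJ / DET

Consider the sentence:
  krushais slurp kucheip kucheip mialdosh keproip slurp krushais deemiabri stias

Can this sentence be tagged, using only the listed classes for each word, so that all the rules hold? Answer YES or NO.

Candidates per position — 1:krushais {CONJ,DET}; 2:slurp {PREP,DET}; 3:kucheip {VERB}; 4:kucheip {VERB}; 5:mialdosh {DET}; 6:keproip {CONJ}; 7:slurp {PREP,DET}; 8:krushais {CONJ,DET}; 9:deemiabri {ADJ,CONJ}; 10:stias {ADJ}.
Rule 4 cannot be satisfied by any choice of tags from the lexicon.
So there is no consistent tagging.

NO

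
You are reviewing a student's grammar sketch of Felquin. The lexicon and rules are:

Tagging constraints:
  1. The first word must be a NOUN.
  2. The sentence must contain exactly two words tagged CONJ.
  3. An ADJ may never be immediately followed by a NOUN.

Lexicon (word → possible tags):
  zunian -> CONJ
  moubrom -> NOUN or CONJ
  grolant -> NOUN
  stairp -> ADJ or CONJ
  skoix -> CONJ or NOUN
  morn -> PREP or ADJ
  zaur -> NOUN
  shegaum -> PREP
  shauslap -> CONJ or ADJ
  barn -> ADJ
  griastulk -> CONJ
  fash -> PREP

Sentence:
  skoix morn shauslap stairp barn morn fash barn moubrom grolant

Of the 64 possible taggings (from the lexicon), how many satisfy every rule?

8

Candidates per position — 1:skoix {CONJ,NOUN}; 2:morn {PREP,ADJ}; 3:shauslap {CONJ,ADJ}; 4:stairp {ADJ,CONJ}; 5:barn {ADJ}; 6:morn {PREP,ADJ}; 7:fash {PREP}; 8:barn {ADJ}; 9:moubrom {NOUN,CONJ}; 10:grolant {NOUN}.
There are 64 candidate sequences in total.
Checking each against the rules leaves 8 sequences.
Count = 8.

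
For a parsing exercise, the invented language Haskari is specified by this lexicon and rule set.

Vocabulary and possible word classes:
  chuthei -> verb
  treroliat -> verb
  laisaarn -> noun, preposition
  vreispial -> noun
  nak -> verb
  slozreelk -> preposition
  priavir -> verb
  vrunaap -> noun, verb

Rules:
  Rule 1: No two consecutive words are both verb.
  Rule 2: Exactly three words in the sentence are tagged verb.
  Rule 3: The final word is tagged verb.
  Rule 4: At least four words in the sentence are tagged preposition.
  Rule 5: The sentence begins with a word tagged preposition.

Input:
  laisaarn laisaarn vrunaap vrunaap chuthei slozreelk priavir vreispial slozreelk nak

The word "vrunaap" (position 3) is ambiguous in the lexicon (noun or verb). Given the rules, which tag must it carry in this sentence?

Candidates per position — 1:laisaarn {noun,preposition}; 2:laisaarn {noun,preposition}; 3:vrunaap {noun,verb}; 4:vrunaap {noun,verb}; 5:chuthei {verb}; 6:slozreelk {preposition}; 7:priavir {verb}; 8:vreispial {noun}; 9:slozreelk {preposition}; 10:nak {verb}.
Word 1 cannot be noun — rule 4 would then fail for every completion. It is preposition.
Word 2 cannot be noun — rule 4 would then fail for every completion. It is preposition.
Word 3 cannot be verb — rule 2 would then fail for every completion. It is noun.
Word 4 cannot be verb — rule 1 would then fail for every completion. It is noun.
The only consistent sequence is: preposition preposition noun noun verb preposition verb noun preposition verb.
Verifying each rule — rule 1 holds; rule 2 holds; rule 3 holds; rule 4 holds; rule 5 holds.

noun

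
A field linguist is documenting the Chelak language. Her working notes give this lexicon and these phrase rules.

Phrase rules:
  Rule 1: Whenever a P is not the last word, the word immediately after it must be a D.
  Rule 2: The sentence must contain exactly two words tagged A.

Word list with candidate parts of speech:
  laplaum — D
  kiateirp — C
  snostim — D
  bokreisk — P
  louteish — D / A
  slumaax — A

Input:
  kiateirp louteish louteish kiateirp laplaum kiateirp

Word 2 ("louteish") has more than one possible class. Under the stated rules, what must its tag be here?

A

Candidates per position — 1:kiateirp {C}; 2:louteish {D,A}; 3:louteish {D,A}; 4:kiateirp {C}; 5:laplaum {D}; 6:kiateirp {C}.
If word 2 were D, no tagging could satisfy rule 2; so word 2 is A.
If word 3 were D, no tagging could satisfy rule 2; so word 3 is A.
The unique satisfying tagging is: C A A C D C.
Verifying each rule — rule 1 ✓; rule 2 ✓.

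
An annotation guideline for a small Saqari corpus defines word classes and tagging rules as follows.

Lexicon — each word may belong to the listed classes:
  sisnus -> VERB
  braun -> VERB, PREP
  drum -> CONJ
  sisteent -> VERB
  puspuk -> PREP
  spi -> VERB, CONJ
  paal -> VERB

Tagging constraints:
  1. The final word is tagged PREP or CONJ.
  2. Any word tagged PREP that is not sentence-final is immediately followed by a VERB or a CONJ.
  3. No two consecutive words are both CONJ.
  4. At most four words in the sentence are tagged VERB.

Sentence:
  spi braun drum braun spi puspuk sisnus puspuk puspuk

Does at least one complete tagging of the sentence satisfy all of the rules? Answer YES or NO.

Candidates per position — 1:spi {VERB,CONJ}; 2:braun {VERB,PREP}; 3:drum {CONJ}; 4:braun {VERB,PREP}; 5:spi {VERB,CONJ}; 6:puspuk {PREP}; 7:sisnus {VERB}; 8:puspuk {PREP}; 9:puspuk {PREP}.
Rule 2 cannot be satisfied by any choice of tags from the lexicon.
So there is no consistent tagging.

NO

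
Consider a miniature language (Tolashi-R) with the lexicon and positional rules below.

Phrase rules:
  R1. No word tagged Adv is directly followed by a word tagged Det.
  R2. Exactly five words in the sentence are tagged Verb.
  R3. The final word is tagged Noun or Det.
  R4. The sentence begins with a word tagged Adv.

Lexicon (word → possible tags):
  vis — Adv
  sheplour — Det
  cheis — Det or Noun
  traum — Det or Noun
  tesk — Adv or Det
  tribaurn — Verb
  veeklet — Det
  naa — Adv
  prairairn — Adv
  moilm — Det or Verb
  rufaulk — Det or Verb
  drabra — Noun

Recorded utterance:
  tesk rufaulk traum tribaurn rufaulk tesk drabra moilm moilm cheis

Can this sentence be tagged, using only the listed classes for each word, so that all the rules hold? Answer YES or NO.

YES

Candidates per position — 1:tesk {Adv,Det}; 2:rufaulk {Det,Verb}; 3:traum {Det,Noun}; 4:tribaurn {Verb}; 5:rufaulk {Det,Verb}; 6:tesk {Adv,Det}; 7:drabra {Noun}; 8:moilm {Det,Verb}; 9:moilm {Det,Verb}; 10:cheis {Det,Noun}.
One satisfying assignment: Adv Verb Det Verb Verb Det Noun Verb Verb Noun.
Verifying each rule — rule 1 ok; rule 2 ok; rule 3 ok; rule 4 ok.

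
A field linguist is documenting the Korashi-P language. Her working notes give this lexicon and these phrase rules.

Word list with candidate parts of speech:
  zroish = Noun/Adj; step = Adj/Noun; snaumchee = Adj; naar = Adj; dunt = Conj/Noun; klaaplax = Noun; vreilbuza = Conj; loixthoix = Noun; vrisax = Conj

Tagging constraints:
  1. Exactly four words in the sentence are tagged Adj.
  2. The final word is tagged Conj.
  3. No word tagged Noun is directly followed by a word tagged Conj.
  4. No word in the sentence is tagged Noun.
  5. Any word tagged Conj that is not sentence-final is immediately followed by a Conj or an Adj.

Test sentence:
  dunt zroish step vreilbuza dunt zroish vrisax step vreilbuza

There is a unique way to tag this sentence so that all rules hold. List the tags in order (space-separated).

Candidates per position — 1:dunt {Conj,Noun}; 2:zroish {Noun,Adj}; 3:step {Adj,Noun}; 4:vreilbuza {Conj}; 5:dunt {Conj,Noun}; 6:zroish {Noun,Adj}; 7:vrisax {Conj}; 8:step {Adj,Noun}; 9:vreilbuza {Conj}.
At position 1, choosing Noun makes rule 4 impossible to satisfy; hence Conj.
At position 2, choosing Noun makes rule 1 impossible to satisfy; hence Adj.
At position 3, choosing Noun makes rule 1 impossible to satisfy; hence Adj.
At position 5, choosing Noun makes rule 4 impossible to satisfy; hence Conj.
At position 6, choosing Noun makes rule 1 impossible to satisfy; hence Adj.
At position 8, choosing Noun makes rule 1 impossible to satisfy; hence Adj.
The only consistent sequence is: Conj Adj Adj Conj Conj Adj Conj Adj Conj.
Check: rule 1 satisfied; rule 2 satisfied; rule 3 satisfied; rule 4 satisfied; rule 5 satisfied.

Conj Adj Adj Conj Conj Adj Conj Adj Conj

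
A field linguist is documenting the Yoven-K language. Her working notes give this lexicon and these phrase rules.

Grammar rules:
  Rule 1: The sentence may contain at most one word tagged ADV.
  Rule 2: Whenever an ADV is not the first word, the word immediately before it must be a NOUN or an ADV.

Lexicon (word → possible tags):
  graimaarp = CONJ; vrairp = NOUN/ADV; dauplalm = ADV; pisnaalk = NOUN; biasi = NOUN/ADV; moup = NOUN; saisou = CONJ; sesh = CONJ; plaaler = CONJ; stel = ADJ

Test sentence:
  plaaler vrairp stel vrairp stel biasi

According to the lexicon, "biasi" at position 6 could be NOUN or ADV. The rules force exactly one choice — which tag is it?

NOUN

Candidates per position — 1:plaaler {CONJ}; 2:vrairp {NOUN,ADV}; 3:stel {ADJ}; 4:vrairp {NOUN,ADV}; 5:stel {ADJ}; 6:biasi {NOUN,ADV}.
At position 2, choosing ADV makes rule 2 impossible to satisfy; hence NOUN.
At position 4, choosing ADV makes rule 2 impossible to satisfy; hence NOUN.
At position 6, choosing ADV makes rule 2 impossible to satisfy; hence NOUN.
That leaves exactly one tagging: CONJ NOUN ADJ NOUN ADJ NOUN.
Rule-by-rule: rule 1 holds; rule 2 holds.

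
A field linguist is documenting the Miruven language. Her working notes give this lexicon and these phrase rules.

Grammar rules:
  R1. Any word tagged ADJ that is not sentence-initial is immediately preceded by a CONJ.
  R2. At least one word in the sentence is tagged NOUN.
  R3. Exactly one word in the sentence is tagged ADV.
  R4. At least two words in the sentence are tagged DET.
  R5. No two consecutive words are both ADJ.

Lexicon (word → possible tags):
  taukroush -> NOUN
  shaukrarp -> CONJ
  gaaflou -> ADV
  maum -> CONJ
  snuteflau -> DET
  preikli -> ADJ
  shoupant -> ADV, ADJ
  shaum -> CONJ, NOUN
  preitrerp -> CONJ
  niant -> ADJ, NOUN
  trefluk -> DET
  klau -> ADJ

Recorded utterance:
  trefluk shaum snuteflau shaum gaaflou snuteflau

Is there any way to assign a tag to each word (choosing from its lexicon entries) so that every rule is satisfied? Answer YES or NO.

Candidates per position — 1:trefluk {DET}; 2:shaum {CONJ,NOUN}; 3:snuteflau {DET}; 4:shaum {CONJ,NOUN}; 5:gaaflou {ADV}; 6:snuteflau {DET}.
One satisfying assignment: DET NOUN DET NOUN ADV DET.
Rule-by-rule: rule 1 ok; rule 2 ok; rule 3 ok; rule 4 ok; rule 5 ok.

YES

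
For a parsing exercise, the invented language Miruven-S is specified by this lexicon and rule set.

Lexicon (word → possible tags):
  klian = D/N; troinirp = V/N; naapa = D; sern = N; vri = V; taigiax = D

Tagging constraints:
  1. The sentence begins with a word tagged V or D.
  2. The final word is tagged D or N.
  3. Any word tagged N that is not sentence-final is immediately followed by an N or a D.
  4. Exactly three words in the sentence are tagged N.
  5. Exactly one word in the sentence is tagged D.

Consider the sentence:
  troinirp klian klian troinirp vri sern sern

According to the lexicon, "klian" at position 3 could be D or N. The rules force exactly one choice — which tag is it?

Candidates per position — 1:troinirp {V,N}; 2:klian {D,N}; 3:klian {D,N}; 4:troinirp {V,N}; 5:vri {V}; 6:sern {N}; 7:sern {N}.
If word 1 were N, no tagging could satisfy rule 1; so word 1 is V.
If word 3 were N, no tagging could satisfy rule 3; so word 3 is D.
If word 4 were N, no tagging could satisfy rule 3; so word 4 is V.
If word 2 were D, no tagging could satisfy rule 4; so word 2 is N.
The unique satisfying tagging is: V N D V V N N.
Rule-by-rule: rule 1 holds; rule 2 holds; rule 3 holds; rule 4 holds; rule 5 holds.

D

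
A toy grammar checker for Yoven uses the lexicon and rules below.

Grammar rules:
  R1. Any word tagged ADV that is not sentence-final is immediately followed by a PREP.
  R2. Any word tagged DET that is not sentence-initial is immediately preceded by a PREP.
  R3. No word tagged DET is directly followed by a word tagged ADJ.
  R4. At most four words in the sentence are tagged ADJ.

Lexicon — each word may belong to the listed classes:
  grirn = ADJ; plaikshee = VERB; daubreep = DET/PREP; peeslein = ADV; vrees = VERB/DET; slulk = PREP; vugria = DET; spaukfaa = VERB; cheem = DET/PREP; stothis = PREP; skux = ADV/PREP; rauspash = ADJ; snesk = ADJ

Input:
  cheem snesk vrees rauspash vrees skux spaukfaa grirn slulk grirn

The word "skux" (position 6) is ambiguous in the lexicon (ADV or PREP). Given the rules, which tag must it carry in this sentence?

PREP

Candidates per position — 1:cheem {DET,PREP}; 2:snesk {ADJ}; 3:vrees {VERB,DET}; 4:rauspash {ADJ}; 5:vrees {VERB,DET}; 6:skux {ADV,PREP}; 7:spaukfaa {VERB}; 8:grirn {ADJ}; 9:slulk {PREP}; 10:grirn {ADJ}.
Word 1 cannot be DET — rule 3 would then fail for every completion. It is PREP.
Word 3 cannot be DET — rule 2 would then fail for every completion. It is VERB.
Word 5 cannot be DET — rule 2 would then fail for every completion. It is VERB.
Word 6 cannot be ADV — rule 1 would then fail for every completion. It is PREP.
The only consistent sequence is: PREP ADJ VERB ADJ VERB PREP VERB ADJ PREP ADJ.
Checking: rule 1 satisfied; rule 2 satisfied; rule 3 satisfied; rule 4 satisfied.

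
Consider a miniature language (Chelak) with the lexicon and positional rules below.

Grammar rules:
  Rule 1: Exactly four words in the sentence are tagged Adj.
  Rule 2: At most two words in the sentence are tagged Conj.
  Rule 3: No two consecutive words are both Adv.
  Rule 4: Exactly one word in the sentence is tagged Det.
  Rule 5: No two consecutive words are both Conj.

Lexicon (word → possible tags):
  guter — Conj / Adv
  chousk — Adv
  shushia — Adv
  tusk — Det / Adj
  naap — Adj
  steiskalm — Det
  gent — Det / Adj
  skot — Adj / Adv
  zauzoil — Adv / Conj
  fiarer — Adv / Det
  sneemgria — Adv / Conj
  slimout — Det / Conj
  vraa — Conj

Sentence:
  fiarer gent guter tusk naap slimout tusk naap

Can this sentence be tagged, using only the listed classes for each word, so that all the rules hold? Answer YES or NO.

Candidates per position — 1:fiarer {Adv,Det}; 2:gent {Det,Adj}; 3:guter {Conj,Adv}; 4:tusk {Det,Adj}; 5:naap {Adj}; 6:slimout {Det,Conj}; 7:tusk {Det,Adj}; 8:naap {Adj}.
One satisfying assignment: Adv Adj Adv Adj Adj Conj Det Adj.
Check: rule 1 satisfied; rule 2 satisfied; rule 3 satisfied; rule 4 satisfied; rule 5 satisfied.

YES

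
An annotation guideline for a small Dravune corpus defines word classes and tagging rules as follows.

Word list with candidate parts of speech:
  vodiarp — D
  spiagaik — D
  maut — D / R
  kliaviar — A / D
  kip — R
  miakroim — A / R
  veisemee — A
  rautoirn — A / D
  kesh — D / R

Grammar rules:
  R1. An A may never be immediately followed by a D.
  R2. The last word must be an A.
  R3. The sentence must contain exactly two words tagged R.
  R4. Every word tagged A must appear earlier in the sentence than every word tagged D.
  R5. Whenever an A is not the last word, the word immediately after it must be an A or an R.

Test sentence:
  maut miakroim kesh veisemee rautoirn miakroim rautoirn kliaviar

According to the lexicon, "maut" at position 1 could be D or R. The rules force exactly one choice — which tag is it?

Candidates per position — 1:maut {D,R}; 2:miakroim {A,R}; 3:kesh {D,R}; 4:veisemee {A}; 5:rautoirn {A,D}; 6:miakroim {A,R}; 7:rautoirn {A,D}; 8:kliaviar {A,D}.
Word 1 cannot be D — rule 4 would then fail for every completion. It is R.
Word 3 cannot be D — rule 4 would then fail for every completion. It is R.
Word 5 cannot be D — rule 1 would then fail for every completion. It is A.
Word 6 cannot be R — rule 3 would then fail for every completion. It is A.
Word 7 cannot be D — rule 1 would then fail for every completion. It is A.
Word 8 cannot be D — rule 1 would then fail for every completion. It is A.
Word 2 cannot be R — rule 3 would then fail for every completion. It is A.
The unique satisfying tagging is: R A R A A A A A.
Check: rule 1 satisfied; rule 2 satisfied; rule 3 satisfied; rule 4 satisfied; rule 5 satisfied.

R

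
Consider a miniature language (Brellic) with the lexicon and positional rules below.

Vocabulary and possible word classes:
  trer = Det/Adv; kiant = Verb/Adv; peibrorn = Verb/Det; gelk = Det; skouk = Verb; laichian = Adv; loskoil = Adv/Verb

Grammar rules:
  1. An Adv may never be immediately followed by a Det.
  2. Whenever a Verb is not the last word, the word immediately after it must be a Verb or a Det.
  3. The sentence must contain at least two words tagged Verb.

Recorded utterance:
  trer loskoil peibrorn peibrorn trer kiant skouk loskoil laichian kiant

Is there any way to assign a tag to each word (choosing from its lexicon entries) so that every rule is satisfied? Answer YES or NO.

NO

Candidates per position — 1:trer {Det,Adv}; 2:loskoil {Adv,Verb}; 3:peibrorn {Verb,Det}; 4:peibrorn {Verb,Det}; 5:trer {Det,Adv}; 6:kiant {Verb,Adv}; 7:skouk {Verb}; 8:loskoil {Adv,Verb}; 9:laichian {Adv}; 10:kiant {Verb,Adv}.
Rule 2 cannot be satisfied by any choice of tags from the lexicon.
So there is no consistent tagging.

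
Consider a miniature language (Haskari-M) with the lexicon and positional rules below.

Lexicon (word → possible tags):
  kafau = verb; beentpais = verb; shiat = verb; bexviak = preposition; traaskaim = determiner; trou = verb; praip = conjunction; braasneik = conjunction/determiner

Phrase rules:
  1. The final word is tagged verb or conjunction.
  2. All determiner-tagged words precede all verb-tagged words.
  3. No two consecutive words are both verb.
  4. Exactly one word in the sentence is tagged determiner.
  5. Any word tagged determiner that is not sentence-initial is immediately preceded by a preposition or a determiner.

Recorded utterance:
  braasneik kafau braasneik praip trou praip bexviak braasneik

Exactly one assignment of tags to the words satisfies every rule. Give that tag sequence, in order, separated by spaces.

determiner verb conjunction conjunction verb conjunction preposition conjunction

Candidates per position — 1:braasneik {conjunction,determiner}; 2:kafau {verb}; 3:braasneik {conjunction,determiner}; 4:praip {conjunction}; 5:trou {verb}; 6:praip {conjunction}; 7:bexviak {preposition}; 8:braasneik {conjunction,determiner}.
If word 3 were determiner, no tagging could satisfy rule 2; so word 3 is conjunction.
If word 8 were determiner, no tagging could satisfy rule 1; so word 8 is conjunction.
If word 1 were conjunction, no tagging could satisfy rule 4; so word 1 is determiner.
The unique satisfying tagging is: determiner verb conjunction conjunction verb conjunction preposition conjunction.
Rule-by-rule: rule 1 holds; rule 2 holds; rule 3 holds; rule 4 holds; rule 5 holds.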